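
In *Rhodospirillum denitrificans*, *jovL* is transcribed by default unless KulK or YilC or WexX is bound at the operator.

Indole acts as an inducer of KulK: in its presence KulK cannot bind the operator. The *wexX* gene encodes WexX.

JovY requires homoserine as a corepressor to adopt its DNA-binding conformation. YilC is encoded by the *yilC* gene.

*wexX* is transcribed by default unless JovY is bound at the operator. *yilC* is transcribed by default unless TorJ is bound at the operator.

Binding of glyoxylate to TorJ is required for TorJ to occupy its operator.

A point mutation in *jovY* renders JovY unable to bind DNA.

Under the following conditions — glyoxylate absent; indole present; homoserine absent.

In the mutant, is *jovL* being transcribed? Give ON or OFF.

Indole is present, so KulK is inactive.
Glyoxylate is absent, so TorJ is inactive.
With no repressor bound, *yilC* is transcribed.
So YilC is produced and active.
JovY is non-functional in this strain, so it has no effect.
With no repressor bound, *wexX* is transcribed.
So WexX is produced and active.
With repressor YilC bound, *jovL* is not transcribed.

OFF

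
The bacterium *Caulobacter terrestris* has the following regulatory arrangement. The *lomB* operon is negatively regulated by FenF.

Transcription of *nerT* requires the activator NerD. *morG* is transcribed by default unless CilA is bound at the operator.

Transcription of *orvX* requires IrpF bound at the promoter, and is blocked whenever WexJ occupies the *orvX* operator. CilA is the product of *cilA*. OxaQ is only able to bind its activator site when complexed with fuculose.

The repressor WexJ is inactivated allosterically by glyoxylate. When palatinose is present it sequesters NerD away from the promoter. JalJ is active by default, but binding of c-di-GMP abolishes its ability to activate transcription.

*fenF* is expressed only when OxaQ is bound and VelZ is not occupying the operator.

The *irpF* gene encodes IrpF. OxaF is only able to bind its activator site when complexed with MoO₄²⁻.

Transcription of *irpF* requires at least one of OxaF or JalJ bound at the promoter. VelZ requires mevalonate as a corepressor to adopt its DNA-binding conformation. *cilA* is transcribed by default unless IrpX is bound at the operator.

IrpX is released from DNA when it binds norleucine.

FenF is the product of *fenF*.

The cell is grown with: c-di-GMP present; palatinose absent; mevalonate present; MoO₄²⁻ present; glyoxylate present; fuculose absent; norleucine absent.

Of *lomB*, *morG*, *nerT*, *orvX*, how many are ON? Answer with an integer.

4

Fuculose is absent, so OxaQ is inactive.
Mevalonate is present, so VelZ is active.
With repressor VelZ bound, *fenF* is not transcribed.
So FenF is not produced.
With no repressor bound, *lomB* is transcribed.
→ *lomB* is ON.
Norleucine is absent, so IrpX is active.
With repressor IrpX bound, *cilA* is not transcribed.
So CilA is not produced.
With no repressor bound, *morG* is transcribed.
→ *morG* is ON.
Palatinose is absent, so NerD is active.
No repressor is bound and NerD is active, so *nerT* is transcribed.
→ *nerT* is ON.
Glyoxylate is present, so WexJ is inactive.
MoO₄²⁻ is present, so OxaF is active.
c-di-GMP is present, so JalJ is inactive.
Activator OxaF is present, so *irpF* is transcribed.
So IrpF is produced and active.
No repressor is bound and IrpF is active, so *orvX* is transcribed.
→ *orvX* is ON.
4 of the 4 genes are transcribed.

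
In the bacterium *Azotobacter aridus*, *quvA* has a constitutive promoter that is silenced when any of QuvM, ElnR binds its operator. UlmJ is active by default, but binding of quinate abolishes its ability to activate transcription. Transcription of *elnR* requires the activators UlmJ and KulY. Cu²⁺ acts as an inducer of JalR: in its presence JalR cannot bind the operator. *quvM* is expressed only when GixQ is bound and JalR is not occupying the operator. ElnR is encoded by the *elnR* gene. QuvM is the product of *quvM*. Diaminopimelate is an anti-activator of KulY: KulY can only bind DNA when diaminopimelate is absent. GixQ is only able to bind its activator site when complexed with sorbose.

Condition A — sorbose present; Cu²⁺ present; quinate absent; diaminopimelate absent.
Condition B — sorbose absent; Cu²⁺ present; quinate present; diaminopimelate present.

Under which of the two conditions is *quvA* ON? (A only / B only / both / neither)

Condition A:
Sorbose is present, so GixQ is active.
Cu²⁺ is present, so JalR is inactive.
No repressor is bound and GixQ is active, so *quvM* is transcribed.
So QuvM is produced and active.
Quinate is absent, so UlmJ is active.
Diaminopimelate is absent, so KulY is active.
No repressor is bound and UlmJ and KulY are active, so *elnR* is transcribed.
So ElnR is produced and active.
With repressor QuvM bound, *quvA* is not transcribed.
→ *quvA* is OFF in A.
Condition B:
Sorbose is absent, so GixQ is inactive.
Cu²⁺ is present, so JalR is inactive.
Required activator GixQ is absent, so *quvM* is not transcribed.
So QuvM is not produced.
Quinate is present, so UlmJ is inactive.
Diaminopimelate is present, so KulY is inactive.
Required activator UlmJ is absent, so *elnR* is not transcribed.
So ElnR is not produced.
With no repressor bound, *quvA* is transcribed.
→ *quvA* is ON in B.

B only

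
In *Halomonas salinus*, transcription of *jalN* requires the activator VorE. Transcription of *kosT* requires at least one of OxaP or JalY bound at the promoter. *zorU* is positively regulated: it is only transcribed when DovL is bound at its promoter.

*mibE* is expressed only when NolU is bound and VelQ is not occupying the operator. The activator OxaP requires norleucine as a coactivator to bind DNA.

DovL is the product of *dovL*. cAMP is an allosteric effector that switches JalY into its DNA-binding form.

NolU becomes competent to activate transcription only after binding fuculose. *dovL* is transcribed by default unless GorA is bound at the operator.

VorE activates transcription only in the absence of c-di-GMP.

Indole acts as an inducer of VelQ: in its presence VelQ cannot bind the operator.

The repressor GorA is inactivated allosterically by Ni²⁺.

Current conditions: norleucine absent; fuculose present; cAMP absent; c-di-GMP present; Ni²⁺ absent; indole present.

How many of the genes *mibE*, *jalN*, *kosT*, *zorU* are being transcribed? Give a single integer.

1

Indole is present, so VelQ is inactive.
Fuculose is present, so NolU is active.
No repressor is bound and NolU is active, so *mibE* is transcribed.
→ *mibE* is ON.
c-di-GMP is present, so VorE is inactive.
Required activator VorE is absent, so *jalN* is not transcribed.
→ *jalN* is OFF.
Norleucine is absent, so OxaP is inactive.
cAMP is absent, so JalY is inactive.
No activator is available at the *kosT* promoter, so *kosT* is not transcribed.
→ *kosT* is OFF.
Ni²⁺ is absent, so GorA is active.
With repressor GorA bound, *dovL* is not transcribed.
So DovL is not produced.
Required activator DovL is absent, so *zorU* is not transcribed.
→ *zorU* is OFF.
1 of the 4 genes is transcribed.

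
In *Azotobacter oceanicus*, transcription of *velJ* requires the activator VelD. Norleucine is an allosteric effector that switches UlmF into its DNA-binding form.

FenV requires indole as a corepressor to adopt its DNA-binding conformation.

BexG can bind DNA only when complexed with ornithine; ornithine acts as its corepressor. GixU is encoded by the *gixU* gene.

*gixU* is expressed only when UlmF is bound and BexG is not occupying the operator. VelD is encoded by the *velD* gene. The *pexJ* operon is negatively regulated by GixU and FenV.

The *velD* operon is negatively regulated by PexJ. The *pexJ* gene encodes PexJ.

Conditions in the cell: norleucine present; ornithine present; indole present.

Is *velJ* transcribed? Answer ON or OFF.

Norleucine is present, so UlmF is active.
Ornithine is present, so BexG is active.
With repressor BexG bound, *gixU* is not transcribed.
So GixU is not produced.
Indole is present, so FenV is active.
With repressor FenV bound, *pexJ* is not transcribed.
So PexJ is not produced.
With no repressor bound, *velD* is transcribed.
So VelD is produced and active.
No repressor is bound and VelD is active, so *velJ* is transcribed.

ON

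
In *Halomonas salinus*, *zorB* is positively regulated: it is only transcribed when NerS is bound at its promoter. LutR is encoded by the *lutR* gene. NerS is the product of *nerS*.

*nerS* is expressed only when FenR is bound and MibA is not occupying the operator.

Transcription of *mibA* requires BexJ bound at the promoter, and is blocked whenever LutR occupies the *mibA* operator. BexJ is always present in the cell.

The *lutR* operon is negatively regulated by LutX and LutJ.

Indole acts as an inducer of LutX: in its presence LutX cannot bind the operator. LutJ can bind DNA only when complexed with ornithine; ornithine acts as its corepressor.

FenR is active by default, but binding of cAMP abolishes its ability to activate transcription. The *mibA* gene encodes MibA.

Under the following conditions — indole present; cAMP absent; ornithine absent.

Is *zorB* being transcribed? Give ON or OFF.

ON

Indole is present, so LutX is inactive.
Ornithine is absent, so LutJ is inactive.
With no repressor bound, *lutR* is transcribed.
So LutR is produced and active.
BexJ is produced constitutively and is active.
With repressor LutR bound, *mibA* is not transcribed.
So MibA is not produced.
cAMP is absent, so FenR is active.
No repressor is bound and FenR is active, so *nerS* is transcribed.
So NerS is produced and active.
No repressor is bound and NerS is active, so *zorB* is transcribed.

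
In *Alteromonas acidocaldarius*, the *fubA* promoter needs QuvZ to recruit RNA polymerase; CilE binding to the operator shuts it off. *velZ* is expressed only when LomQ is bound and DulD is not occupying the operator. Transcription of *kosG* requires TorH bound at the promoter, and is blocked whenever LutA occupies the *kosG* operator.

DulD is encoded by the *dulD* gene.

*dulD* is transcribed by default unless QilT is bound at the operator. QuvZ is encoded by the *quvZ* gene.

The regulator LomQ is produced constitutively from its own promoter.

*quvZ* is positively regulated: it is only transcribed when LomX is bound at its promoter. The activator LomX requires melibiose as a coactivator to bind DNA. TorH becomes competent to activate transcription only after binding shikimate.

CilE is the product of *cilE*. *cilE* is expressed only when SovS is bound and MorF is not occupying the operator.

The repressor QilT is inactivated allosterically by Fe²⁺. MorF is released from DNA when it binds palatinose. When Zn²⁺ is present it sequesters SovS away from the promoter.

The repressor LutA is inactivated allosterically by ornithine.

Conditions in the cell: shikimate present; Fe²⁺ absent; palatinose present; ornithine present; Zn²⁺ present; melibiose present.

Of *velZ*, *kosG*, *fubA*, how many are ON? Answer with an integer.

3

Fe²⁺ is absent, so QilT is active.
With repressor QilT bound, *dulD* is not transcribed.
So DulD is not produced.
LomQ is produced constitutively and is active.
No repressor is bound and LomQ is active, so *velZ* is transcribed.
→ *velZ* is ON.
Ornithine is present, so LutA is inactive.
Shikimate is present, so TorH is active.
No repressor is bound and TorH is active, so *kosG* is transcribed.
→ *kosG* is ON.
Zn²⁺ is present, so SovS is inactive.
Palatinose is present, so MorF is inactive.
Required activator SovS is absent, so *cilE* is not transcribed.
So CilE is not produced.
Melibiose is present, so LomX is active.
No repressor is bound and LomX is active, so *quvZ* is transcribed.
So QuvZ is produced and active.
No repressor is bound and QuvZ is active, so *fubA* is transcribed.
→ *fubA* is ON.
3 of the 3 genes are transcribed.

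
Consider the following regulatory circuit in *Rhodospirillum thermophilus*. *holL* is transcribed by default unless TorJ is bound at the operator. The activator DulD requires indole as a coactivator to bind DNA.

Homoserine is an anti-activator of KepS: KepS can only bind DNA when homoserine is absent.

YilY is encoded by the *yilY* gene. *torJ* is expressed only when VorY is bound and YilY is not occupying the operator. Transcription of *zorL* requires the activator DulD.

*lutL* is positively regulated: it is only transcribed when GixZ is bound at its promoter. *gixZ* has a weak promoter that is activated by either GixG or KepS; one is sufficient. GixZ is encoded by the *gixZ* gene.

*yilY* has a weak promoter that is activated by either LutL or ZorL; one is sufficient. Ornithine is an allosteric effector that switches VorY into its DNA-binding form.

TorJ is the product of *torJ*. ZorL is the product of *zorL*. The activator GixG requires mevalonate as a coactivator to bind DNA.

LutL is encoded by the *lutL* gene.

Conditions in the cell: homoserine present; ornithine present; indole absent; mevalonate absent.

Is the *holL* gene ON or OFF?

OFF

Mevalonate is absent, so GixG is inactive.
Homoserine is present, so KepS is inactive.
No activator is available at the *gixZ* promoter, so *gixZ* is not transcribed.
So GixZ is not produced.
Required activator GixZ is absent, so *lutL* is not transcribed.
So LutL is not produced.
Indole is absent, so DulD is inactive.
Required activator DulD is absent, so *zorL* is not transcribed.
So ZorL is not produced.
No activator is available at the *yilY* promoter, so *yilY* is not transcribed.
So YilY is not produced.
Ornithine is present, so VorY is active.
No repressor is bound and VorY is active, so *torJ* is transcribed.
So TorJ is produced and active.
With repressor TorJ bound, *holL* is not transcribed.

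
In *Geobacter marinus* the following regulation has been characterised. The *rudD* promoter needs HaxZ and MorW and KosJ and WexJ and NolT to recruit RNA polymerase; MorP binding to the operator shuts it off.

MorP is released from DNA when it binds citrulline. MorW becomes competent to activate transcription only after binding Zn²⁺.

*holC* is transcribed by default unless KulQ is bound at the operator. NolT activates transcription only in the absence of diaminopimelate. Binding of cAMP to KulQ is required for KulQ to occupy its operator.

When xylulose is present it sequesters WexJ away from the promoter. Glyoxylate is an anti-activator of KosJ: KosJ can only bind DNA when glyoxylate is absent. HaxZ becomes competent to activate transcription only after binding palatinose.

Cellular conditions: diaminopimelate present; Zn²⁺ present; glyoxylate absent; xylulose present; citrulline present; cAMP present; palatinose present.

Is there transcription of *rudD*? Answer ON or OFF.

OFF

Palatinose is present, so HaxZ is active.
Zn²⁺ is present, so MorW is active.
Glyoxylate is absent, so KosJ is active.
Xylulose is present, so WexJ is inactive.
Citrulline is present, so MorP is inactive.
Diaminopimelate is present, so NolT is inactive.
Required activator WexJ is absent, so *rudD* is not transcribed.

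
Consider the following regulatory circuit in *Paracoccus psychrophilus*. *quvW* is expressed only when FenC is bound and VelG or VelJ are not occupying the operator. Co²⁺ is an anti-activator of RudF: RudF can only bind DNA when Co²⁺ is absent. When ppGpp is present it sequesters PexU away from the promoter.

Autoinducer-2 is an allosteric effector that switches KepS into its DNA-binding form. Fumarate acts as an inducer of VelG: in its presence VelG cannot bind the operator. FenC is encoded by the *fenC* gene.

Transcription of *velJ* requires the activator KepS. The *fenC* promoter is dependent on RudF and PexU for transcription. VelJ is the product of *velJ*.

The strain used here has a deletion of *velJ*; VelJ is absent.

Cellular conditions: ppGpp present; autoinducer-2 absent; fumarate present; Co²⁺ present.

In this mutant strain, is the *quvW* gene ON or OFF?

Co²⁺ is present, so RudF is inactive.
ppGpp is present, so PexU is inactive.
Required activator RudF is absent, so *fenC* is not transcribed.
So FenC is not produced.
Fumarate is present, so VelG is inactive.
VelJ is non-functional in this strain, so it has no effect.
Required activator FenC is absent, so *quvW* is not transcribed.

OFF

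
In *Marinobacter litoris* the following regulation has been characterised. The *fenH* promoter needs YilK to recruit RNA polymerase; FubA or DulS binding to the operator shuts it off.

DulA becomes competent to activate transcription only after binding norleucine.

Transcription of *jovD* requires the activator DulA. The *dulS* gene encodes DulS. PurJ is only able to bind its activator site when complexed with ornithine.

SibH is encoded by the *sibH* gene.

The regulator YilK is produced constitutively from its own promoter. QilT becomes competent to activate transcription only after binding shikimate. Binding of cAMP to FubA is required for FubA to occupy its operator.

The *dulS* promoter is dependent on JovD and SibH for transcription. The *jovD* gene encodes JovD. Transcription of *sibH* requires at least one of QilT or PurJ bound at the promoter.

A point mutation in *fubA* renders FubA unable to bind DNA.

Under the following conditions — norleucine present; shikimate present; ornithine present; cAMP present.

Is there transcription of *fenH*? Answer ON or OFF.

FubA is non-functional in this strain, so it has no effect.
Norleucine is present, so DulA is active.
No repressor is bound and DulA is active, so *jovD* is transcribed.
So JovD is produced and active.
Shikimate is present, so QilT is active.
Ornithine is present, so PurJ is active.
Activator QilT is present, so *sibH* is transcribed.
So SibH is produced and active.
No repressor is bound and JovD and SibH are active, so *dulS* is transcribed.
So DulS is produced and active.
YilK is produced constitutively and is active.
With repressor DulS bound, *fenH* is not transcribed.

OFF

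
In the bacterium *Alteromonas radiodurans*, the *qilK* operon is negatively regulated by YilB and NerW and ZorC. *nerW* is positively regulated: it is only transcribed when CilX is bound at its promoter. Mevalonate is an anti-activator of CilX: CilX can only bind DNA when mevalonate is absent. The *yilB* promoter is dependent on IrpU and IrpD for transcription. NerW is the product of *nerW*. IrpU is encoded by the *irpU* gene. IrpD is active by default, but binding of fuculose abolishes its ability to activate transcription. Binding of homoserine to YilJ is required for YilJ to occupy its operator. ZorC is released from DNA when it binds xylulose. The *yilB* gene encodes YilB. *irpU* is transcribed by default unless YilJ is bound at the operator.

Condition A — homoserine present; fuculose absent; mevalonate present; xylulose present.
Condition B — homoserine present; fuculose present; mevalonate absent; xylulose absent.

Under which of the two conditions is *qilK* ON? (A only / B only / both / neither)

Condition A:
Homoserine is present, so YilJ is active.
With repressor YilJ bound, *irpU* is not transcribed.
So IrpU is not produced.
Fuculose is absent, so IrpD is active.
Required activator IrpU is absent, so *yilB* is not transcribed.
So YilB is not produced.
Mevalonate is present, so CilX is inactive.
Required activator CilX is absent, so *nerW* is not transcribed.
So NerW is not produced.
Xylulose is present, so ZorC is inactive.
With no repressor bound, *qilK* is transcribed.
→ *qilK* is ON in A.
Condition B:
Homoserine is present, so YilJ is active.
With repressor YilJ bound, *irpU* is not transcribed.
So IrpU is not produced.
Fuculose is present, so IrpD is inactive.
Required activator IrpU is absent, so *yilB* is not transcribed.
So YilB is not produced.
Mevalonate is absent, so CilX is active.
No repressor is bound and CilX is active, so *nerW* is transcribed.
So NerW is produced and active.
Xylulose is absent, so ZorC is active.
With repressor NerW bound, *qilK* is not transcribed.
→ *qilK* is OFF in B.

A only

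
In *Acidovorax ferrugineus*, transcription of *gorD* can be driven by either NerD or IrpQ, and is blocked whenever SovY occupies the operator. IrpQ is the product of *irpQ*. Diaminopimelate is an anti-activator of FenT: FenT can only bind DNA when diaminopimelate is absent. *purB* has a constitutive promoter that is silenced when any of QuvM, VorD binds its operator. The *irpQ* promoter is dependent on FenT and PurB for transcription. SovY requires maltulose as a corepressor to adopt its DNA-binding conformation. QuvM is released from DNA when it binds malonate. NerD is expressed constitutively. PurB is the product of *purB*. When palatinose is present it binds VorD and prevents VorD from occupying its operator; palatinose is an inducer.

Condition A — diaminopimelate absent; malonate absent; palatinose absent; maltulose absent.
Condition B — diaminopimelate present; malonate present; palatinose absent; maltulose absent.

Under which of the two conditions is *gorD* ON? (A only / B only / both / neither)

Condition A:
NerD is produced constitutively and is active.
Diaminopimelate is absent, so FenT is active.
Malonate is absent, so QuvM is active.
Palatinose is absent, so VorD is active.
With repressor QuvM bound, *purB* is not transcribed.
So PurB is not produced.
Required activator PurB is absent, so *irpQ* is not transcribed.
So IrpQ is not produced.
Maltulose is absent, so SovY is inactive.
Activator NerD is present, so *gorD* is transcribed.
→ *gorD* is ON in A.
Condition B:
NerD is produced constitutively and is active.
Diaminopimelate is present, so FenT is inactive.
Malonate is present, so QuvM is inactive.
Palatinose is absent, so VorD is active.
With repressor VorD bound, *purB* is not transcribed.
So PurB is not produced.
Required activator FenT is absent, so *irpQ* is not transcribed.
So IrpQ is not produced.
Maltulose is absent, so SovY is inactive.
Activator NerD is present, so *gorD* is transcribed.
→ *gorD* is ON in B.

both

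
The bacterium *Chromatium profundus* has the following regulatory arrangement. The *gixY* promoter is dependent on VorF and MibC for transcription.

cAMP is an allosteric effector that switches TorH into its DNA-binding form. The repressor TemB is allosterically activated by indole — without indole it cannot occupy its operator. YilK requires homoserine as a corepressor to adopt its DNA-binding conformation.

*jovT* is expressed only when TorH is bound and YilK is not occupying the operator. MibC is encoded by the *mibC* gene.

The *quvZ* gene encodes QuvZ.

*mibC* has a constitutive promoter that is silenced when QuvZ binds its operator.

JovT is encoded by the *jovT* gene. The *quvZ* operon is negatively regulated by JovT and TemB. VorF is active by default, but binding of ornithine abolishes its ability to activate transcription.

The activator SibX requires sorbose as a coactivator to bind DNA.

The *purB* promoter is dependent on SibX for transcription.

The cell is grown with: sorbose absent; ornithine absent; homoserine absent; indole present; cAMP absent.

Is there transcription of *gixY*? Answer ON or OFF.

Ornithine is absent, so VorF is active.
Homoserine is absent, so YilK is inactive.
cAMP is absent, so TorH is inactive.
Required activator TorH is absent, so *jovT* is not transcribed.
So JovT is not produced.
Indole is present, so TemB is active.
With repressor TemB bound, *quvZ* is not transcribed.
So QuvZ is not produced.
With no repressor bound, *mibC* is transcribed.
So MibC is produced and active.
No repressor is bound and VorF and MibC are active, so *gixY* is transcribed.

ON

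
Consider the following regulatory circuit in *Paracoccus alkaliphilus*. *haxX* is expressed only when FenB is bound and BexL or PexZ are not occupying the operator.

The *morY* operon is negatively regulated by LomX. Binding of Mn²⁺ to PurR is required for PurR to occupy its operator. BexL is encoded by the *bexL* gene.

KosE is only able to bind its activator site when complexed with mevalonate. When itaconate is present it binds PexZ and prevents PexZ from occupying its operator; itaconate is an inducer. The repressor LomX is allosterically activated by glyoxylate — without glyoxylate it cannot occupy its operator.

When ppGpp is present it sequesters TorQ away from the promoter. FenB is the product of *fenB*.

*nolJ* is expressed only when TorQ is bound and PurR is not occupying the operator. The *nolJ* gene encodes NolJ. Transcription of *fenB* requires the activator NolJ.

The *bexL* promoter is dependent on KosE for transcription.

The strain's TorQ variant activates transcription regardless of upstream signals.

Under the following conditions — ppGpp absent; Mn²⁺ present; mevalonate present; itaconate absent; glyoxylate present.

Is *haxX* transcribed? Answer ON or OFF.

OFF

Mevalonate is present, so KosE is active.
No repressor is bound and KosE is active, so *bexL* is transcribed.
So BexL is produced and active.
Itaconate is absent, so PexZ is active.
TorQ is constitutively active in this strain.
Mn²⁺ is present, so PurR is active.
With repressor PurR bound, *nolJ* is not transcribed.
So NolJ is not produced.
Required activator NolJ is absent, so *fenB* is not transcribed.
So FenB is not produced.
With repressor BexL bound, *haxX* is not transcribed.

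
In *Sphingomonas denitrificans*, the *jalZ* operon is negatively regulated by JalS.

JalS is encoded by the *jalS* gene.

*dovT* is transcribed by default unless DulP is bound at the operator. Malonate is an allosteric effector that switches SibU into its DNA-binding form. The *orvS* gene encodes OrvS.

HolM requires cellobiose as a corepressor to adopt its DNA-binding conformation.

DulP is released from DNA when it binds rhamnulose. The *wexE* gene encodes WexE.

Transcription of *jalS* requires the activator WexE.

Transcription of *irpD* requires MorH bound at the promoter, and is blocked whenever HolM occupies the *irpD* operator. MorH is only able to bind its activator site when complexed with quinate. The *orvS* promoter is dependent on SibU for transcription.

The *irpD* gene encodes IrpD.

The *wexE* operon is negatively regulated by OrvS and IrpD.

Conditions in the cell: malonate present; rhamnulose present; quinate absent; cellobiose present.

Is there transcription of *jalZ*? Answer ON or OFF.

ON

Malonate is present, so SibU is active.
No repressor is bound and SibU is active, so *orvS* is transcribed.
So OrvS is produced and active.
Quinate is absent, so MorH is inactive.
Cellobiose is present, so HolM is active.
With repressor HolM bound, *irpD* is not transcribed.
So IrpD is not produced.
With repressor OrvS bound, *wexE* is not transcribed.
So WexE is not produced.
Required activator WexE is absent, so *jalS* is not transcribed.
So JalS is not produced.
With no repressor bound, *jalZ* is transcribed.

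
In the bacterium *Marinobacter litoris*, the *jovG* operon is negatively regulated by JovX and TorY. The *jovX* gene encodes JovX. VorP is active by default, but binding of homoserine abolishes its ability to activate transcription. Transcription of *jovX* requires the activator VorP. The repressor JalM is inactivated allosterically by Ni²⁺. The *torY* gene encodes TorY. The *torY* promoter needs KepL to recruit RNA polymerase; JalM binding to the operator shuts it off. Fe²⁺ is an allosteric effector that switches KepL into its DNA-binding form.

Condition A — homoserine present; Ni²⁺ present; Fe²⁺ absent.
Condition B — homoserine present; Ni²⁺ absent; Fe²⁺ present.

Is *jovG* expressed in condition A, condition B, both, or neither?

Condition A:
Homoserine is present, so VorP is inactive.
Required activator VorP is absent, so *jovX* is not transcribed.
So JovX is not produced.
Ni²⁺ is present, so JalM is inactive.
Fe²⁺ is absent, so KepL is inactive.
Required activator KepL is absent, so *torY* is not transcribed.
So TorY is not produced.
With no repressor bound, *jovG* is transcribed.
→ *jovG* is ON in A.
Condition B:
Homoserine is present, so VorP is inactive.
Required activator VorP is absent, so *jovX* is not transcribed.
So JovX is not produced.
Ni²⁺ is absent, so JalM is active.
Fe²⁺ is present, so KepL is active.
With repressor JalM bound, *torY* is not transcribed.
So TorY is not produced.
With no repressor bound, *jovG* is transcribed.
→ *jovG* is ON in B.

both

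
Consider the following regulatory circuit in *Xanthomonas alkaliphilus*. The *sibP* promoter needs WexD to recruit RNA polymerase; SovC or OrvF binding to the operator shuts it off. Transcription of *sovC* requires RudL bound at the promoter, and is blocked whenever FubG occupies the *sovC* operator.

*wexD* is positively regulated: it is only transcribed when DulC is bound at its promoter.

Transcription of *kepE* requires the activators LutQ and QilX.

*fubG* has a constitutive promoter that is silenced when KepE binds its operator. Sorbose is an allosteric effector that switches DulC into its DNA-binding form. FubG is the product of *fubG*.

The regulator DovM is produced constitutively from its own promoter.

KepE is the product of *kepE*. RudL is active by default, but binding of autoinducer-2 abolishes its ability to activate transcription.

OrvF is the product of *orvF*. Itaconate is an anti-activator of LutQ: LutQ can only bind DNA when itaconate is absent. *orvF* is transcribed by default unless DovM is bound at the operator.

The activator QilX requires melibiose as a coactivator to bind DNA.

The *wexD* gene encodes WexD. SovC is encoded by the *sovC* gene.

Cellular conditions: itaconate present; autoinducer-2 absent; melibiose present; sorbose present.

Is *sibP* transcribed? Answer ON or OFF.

Autoinducer-2 is absent, so RudL is active.
Itaconate is present, so LutQ is inactive.
Melibiose is present, so QilX is active.
Required activator LutQ is absent, so *kepE* is not transcribed.
So KepE is not produced.
With no repressor bound, *fubG* is transcribed.
So FubG is produced and active.
With repressor FubG bound, *sovC* is not transcribed.
So SovC is not produced.
DovM is produced constitutively and is active.
With repressor DovM bound, *orvF* is not transcribed.
So OrvF is not produced.
Sorbose is present, so DulC is active.
No repressor is bound and DulC is active, so *wexD* is transcribed.
So WexD is produced and active.
No repressor is bound and WexD is active, so *sibP* is transcribed.

ON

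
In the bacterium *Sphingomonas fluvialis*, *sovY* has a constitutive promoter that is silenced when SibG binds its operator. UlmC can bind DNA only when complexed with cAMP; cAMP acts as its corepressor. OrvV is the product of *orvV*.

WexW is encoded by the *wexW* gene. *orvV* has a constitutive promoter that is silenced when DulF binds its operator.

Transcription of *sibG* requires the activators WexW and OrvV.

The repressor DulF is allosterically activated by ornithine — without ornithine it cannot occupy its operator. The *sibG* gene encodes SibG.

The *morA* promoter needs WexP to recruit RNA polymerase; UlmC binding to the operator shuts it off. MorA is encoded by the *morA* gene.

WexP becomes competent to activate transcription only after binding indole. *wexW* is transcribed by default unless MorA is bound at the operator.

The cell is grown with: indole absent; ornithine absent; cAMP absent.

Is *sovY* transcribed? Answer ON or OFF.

cAMP is absent, so UlmC is inactive.
Indole is absent, so WexP is inactive.
Required activator WexP is absent, so *morA* is not transcribed.
So MorA is not produced.
With no repressor bound, *wexW* is transcribed.
So WexW is produced and active.
Ornithine is absent, so DulF is inactive.
With no repressor bound, *orvV* is transcribed.
So OrvV is produced and active.
No repressor is bound and WexW and OrvV are active, so *sibG* is transcribed.
So SibG is produced and active.
With repressor SibG bound, *sovY* is not transcribed.

OFF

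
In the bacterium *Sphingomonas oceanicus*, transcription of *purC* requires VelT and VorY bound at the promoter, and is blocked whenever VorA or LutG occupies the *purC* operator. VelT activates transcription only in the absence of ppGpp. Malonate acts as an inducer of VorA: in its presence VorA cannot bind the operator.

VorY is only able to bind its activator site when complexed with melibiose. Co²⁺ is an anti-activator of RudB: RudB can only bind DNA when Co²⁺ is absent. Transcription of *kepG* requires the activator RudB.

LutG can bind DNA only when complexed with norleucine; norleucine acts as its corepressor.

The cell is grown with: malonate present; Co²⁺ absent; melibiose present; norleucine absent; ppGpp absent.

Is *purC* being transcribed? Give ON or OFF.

ON

Malonate is present, so VorA is inactive.
ppGpp is absent, so VelT is active.
Norleucine is absent, so LutG is inactive.
Melibiose is present, so VorY is active.
No repressor is bound and VelT and VorY are active, so *purC* is transcribed.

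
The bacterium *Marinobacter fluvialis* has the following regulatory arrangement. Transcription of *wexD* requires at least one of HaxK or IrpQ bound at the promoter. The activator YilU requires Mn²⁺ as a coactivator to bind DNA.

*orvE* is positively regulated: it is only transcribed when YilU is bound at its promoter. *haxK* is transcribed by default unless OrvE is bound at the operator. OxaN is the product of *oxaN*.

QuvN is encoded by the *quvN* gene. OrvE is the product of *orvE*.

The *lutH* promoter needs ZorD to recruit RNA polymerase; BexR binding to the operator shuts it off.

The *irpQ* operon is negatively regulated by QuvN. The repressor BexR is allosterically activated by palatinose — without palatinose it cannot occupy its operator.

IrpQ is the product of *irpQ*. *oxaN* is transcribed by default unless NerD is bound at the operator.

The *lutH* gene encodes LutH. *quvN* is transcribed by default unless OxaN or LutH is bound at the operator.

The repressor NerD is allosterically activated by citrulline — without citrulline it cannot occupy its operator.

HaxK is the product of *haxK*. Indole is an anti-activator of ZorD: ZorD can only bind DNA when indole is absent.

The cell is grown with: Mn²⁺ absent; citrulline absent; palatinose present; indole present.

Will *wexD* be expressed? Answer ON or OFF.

Mn²⁺ is absent, so YilU is inactive.
Required activator YilU is absent, so *orvE* is not transcribed.
So OrvE is not produced.
With no repressor bound, *haxK* is transcribed.
So HaxK is produced and active.
Citrulline is absent, so NerD is inactive.
With no repressor bound, *oxaN* is transcribed.
So OxaN is produced and active.
Indole is present, so ZorD is inactive.
Palatinose is present, so BexR is active.
With repressor BexR bound, *lutH* is not transcribed.
So LutH is not produced.
With repressor OxaN bound, *quvN* is not transcribed.
So QuvN is not produced.
With no repressor bound, *irpQ* is transcribed.
So IrpQ is produced and active.
Activator HaxK is present, so *wexD* is transcribed.

ON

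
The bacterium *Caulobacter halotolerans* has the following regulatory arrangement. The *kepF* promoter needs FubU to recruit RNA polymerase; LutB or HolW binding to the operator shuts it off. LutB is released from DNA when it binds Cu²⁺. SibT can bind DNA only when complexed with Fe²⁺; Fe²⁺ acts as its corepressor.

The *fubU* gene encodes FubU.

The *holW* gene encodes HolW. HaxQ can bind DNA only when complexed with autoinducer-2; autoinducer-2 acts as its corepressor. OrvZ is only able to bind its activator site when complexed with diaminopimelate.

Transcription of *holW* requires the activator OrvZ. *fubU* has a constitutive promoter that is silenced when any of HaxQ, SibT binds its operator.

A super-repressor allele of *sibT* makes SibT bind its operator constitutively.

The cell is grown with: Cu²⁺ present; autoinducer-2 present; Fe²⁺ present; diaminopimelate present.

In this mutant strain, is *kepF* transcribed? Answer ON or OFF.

OFF

Cu²⁺ is present, so LutB is inactive.
Autoinducer-2 is present, so HaxQ is active.
SibT is constitutively active in this strain.
With repressor HaxQ bound, *fubU* is not transcribed.
So FubU is not produced.
Diaminopimelate is present, so OrvZ is active.
No repressor is bound and OrvZ is active, so *holW* is transcribed.
So HolW is produced and active.
With repressor HolW bound, *kepF* is not transcribed.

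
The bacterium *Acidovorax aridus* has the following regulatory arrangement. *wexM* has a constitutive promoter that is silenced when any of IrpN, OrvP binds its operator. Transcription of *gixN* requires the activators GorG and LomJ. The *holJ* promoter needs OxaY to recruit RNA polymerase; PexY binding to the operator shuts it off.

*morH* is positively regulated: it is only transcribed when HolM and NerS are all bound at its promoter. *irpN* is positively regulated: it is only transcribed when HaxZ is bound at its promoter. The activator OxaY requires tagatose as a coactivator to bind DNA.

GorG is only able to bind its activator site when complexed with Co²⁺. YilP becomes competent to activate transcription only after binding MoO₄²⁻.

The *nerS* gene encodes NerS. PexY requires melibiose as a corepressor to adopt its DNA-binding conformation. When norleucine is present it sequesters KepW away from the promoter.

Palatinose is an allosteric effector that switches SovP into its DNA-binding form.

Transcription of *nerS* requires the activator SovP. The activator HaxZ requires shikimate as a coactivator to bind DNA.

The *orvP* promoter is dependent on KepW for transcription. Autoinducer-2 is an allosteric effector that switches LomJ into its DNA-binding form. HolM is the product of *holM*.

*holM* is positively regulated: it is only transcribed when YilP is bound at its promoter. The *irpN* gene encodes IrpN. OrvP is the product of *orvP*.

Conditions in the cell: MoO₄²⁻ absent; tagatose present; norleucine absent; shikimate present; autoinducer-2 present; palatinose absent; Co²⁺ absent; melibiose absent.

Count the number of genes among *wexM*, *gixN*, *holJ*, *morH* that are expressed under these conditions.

Shikimate is present, so HaxZ is active.
No repressor is bound and HaxZ is active, so *irpN* is transcribed.
So IrpN is produced and active.
Norleucine is absent, so KepW is active.
No repressor is bound and KepW is active, so *orvP* is transcribed.
So OrvP is produced and active.
With repressor IrpN bound, *wexM* is not transcribed.
→ *wexM* is OFF.
Co²⁺ is absent, so GorG is inactive.
Autoinducer-2 is present, so LomJ is active.
Required activator GorG is absent, so *gixN* is not transcribed.
→ *gixN* is OFF.
Tagatose is present, so OxaY is active.
Melibiose is absent, so PexY is inactive.
No repressor is bound and OxaY is active, so *holJ* is transcribed.
→ *holJ* is ON.
MoO₄²⁻ is absent, so YilP is inactive.
Required activator YilP is absent, so *holM* is not transcribed.
So HolM is not produced.
Palatinose is absent, so SovP is inactive.
Required activator SovP is absent, so *nerS* is not transcribed.
So NerS is not produced.
Required activator HolM is absent, so *morH* is not transcribed.
→ *morH* is OFF.
1 of the 4 genes is transcribed.

1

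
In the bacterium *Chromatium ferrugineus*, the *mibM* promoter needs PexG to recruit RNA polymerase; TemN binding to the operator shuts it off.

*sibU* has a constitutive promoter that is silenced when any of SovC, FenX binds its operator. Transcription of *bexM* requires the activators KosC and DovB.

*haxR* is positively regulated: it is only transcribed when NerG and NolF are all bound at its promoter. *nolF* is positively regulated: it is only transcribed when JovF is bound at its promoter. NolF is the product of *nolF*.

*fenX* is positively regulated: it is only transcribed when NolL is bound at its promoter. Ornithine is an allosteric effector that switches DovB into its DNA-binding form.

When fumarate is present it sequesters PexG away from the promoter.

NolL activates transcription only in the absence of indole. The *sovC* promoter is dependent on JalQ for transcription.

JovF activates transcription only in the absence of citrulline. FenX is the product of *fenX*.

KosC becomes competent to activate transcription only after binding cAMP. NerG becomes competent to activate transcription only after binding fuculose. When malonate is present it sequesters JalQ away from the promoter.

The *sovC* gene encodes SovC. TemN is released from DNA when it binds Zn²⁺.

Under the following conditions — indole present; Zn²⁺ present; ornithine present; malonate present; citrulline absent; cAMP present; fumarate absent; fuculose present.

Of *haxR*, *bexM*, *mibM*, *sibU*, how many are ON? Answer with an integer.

4

Fuculose is present, so NerG is active.
Citrulline is absent, so JovF is active.
No repressor is bound and JovF is active, so *nolF* is transcribed.
So NolF is produced and active.
No repressor is bound and NerG and NolF are active, so *haxR* is transcribed.
→ *haxR* is ON.
cAMP is present, so KosC is active.
Ornithine is present, so DovB is active.
No repressor is bound and KosC and DovB are active, so *bexM* is transcribed.
→ *bexM* is ON.
Fumarate is absent, so PexG is active.
Zn²⁺ is present, so TemN is inactive.
No repressor is bound and PexG is active, so *mibM* is transcribed.
→ *mibM* is ON.
Malonate is present, so JalQ is inactive.
Required activator JalQ is absent, so *sovC* is not transcribed.
So SovC is not produced.
Indole is present, so NolL is inactive.
Required activator NolL is absent, so *fenX* is not transcribed.
So FenX is not produced.
With no repressor bound, *sibU* is transcribed.
→ *sibU* is ON.
4 of the 4 genes are transcribed.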